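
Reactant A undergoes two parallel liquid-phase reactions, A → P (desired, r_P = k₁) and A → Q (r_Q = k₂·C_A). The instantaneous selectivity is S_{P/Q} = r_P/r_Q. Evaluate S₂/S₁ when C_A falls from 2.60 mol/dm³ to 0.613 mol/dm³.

4.24

S_{P/Q} = (k₁/k₂)·C_A⁻¹, so S₂/S₁ = (C_{A,2}/C_{A,1})⁻¹.
= 2.60/0.613 = 4.24.
Selectivity toward P rises as C_A falls — low-concentration operation is favoured.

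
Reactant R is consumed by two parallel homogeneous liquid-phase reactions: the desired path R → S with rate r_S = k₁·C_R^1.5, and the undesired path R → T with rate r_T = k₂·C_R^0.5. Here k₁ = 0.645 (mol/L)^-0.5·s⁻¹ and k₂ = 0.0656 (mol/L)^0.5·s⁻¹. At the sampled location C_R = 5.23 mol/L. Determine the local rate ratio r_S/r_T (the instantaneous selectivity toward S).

S_{S/T} = r_S/r_T = (k₁·C_R^1.5)/(k₂·C_R^0.5) = (k₁/k₂)·C_R.
= (0.645×5.230^1.5) / (0.0656×5.230^0.5) = 7.715/0.1500 = 51.4.
Since the desired path is higher order in R, keeping C_R high (PFR or concentrated feed) favours S.

51.4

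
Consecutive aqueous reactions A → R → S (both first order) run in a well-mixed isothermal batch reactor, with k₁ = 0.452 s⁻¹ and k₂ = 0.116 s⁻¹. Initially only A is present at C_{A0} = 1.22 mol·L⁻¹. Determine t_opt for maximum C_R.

4.05 s

Setting dC_R/dt = 0 gives t_opt = ln(k₂/k₁)/(k₂−k₁).
= ln(0.116/0.452)/(0.116−0.452) = ln(0.2566)/-0.3360 = -1.360/-0.3360 = 4.05 s.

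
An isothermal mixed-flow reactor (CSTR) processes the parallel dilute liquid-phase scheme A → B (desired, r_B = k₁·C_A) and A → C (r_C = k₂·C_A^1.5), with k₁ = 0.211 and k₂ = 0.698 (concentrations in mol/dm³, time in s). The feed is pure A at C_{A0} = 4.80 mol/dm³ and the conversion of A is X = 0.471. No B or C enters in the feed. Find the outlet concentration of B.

0.360 mol/dm³

Exit C_A = C_{A0}(1−X) = 4.80×0.529 = 2.539 mol/dm³.
A CSTR operates uniformly at the exit composition, giving r_B = 0.5358 and r_C = 2.824 (each k·C_A^n at C_A = 2.539).
Fraction of consumed A going to B: r_B/(r_B+r_C) = 0.1595.
C_B = 0.1595·C_{A0}·X = 0.1595×4.80×0.471 = 0.360 mol/dm³.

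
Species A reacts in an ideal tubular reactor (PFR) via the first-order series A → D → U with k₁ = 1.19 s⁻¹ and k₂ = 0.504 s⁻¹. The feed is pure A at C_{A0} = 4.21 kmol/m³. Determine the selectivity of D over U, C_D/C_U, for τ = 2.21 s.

0.919

Solving the coupled first-order balances gives C_D(τ) = [k₁/(k₂−k₁)]·C_{A0}·(e^(−k₁τ) − e^(−k₂τ)).
e^(−k₁τ) = e^(−1.19×2.21) = e^(−2.630) = 0.07209; e^(−k₂τ) = e^(−1.114) = 0.3283.
C_D = 1.19×4.21/(0.504−1.19) × (0.07209−0.3283) = (-7.303)×(-0.2562) = 1.871 kmol/m³.
C_A = C_{A0}e^(−k₁τ) = 0.3035 kmol/m³, so C_U = C_{A0}−C_A−C_D = 2.035 kmol/m³; C_D/C_U = 0.919.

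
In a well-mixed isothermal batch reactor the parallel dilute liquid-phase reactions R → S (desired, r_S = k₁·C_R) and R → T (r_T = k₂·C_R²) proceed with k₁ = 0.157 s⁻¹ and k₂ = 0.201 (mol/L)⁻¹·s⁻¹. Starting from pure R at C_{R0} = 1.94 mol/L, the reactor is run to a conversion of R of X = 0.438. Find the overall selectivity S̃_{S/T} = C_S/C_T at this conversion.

C_R = C_{R0}(1−X) = 1.090 mol/L.
Along a PFR/batch, dC_S/dC_R = −r_S/(r_S+r_T) = −k₁/(k₁+k₂·C_R).
Integrating from C_{R0} to C_R: C_S = (0.157/0.201)·ln[(0.157+0.201·1.94)/(0.157+0.201·1.09)] = 0.7811·ln(0.5469/0.3761) = 0.2924 mol/L.
C_T = (C_{R0}−C_R)−C_S = 0.5573 mol/L; S̃_{S/T} = 0.2924/0.5573 = 0.525.

0.525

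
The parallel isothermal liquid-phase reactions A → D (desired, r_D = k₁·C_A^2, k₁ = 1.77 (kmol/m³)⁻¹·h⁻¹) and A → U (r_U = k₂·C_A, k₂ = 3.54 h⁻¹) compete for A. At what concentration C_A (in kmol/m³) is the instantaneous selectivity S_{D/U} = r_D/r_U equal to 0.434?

0.868 kmol/m³

S_{D/U} = (k₁/k₂)·C_A ⇒ C_A = S·k₂/k₁.
= 0.434×3.54/1.77 = 0.868 kmol/m³.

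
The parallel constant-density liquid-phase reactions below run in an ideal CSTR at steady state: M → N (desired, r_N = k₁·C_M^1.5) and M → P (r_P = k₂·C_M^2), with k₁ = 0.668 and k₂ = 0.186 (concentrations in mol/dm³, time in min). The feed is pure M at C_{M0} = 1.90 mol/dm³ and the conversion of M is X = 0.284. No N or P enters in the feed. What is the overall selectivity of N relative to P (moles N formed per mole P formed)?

Exit C_M = C_{M0}(1−X) = 1.90×0.716 = 1.360 mol/dm³.
In a CSTR the entire volume is at exit conditions, so r_N = 0.668×1.360^1.5 = 1.060 and r_P = 0.186×1.360^2 = 0.3442.
Overall selectivity = C_N/C_P = r_Nτ/(r_Pτ) = r_N/r_P = 3.08.

3.08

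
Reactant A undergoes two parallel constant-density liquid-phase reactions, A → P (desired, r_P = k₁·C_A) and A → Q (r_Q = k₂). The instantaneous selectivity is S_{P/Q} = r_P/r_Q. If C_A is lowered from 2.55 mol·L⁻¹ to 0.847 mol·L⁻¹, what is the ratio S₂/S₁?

0.332

S_{P/Q} = (k₁/k₂)·C_A, so S₂/S₁ = (C_{A,2}/C_{A,1}).
= 0.847/2.55 = 0.332.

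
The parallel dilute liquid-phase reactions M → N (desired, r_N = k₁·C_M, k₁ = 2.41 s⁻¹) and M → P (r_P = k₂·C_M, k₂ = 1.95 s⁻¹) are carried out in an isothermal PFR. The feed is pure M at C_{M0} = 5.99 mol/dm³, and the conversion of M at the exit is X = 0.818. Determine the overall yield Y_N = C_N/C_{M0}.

0.452

C_M = C_{M0}(1−X) = 1.090 mol/dm³.
Both paths are first order in M, so the instantaneous fraction to N is constant: dC_N/d(−C_M) = k₁/(k₁+k₂) = 0.5528.
C_N = 0.5528·(C_{M0}−C_M) = 0.5528×4.900 = 2.71 mol/dm³.
Y_N = C_N/C_{M0} = 2.708/5.99 = 0.452.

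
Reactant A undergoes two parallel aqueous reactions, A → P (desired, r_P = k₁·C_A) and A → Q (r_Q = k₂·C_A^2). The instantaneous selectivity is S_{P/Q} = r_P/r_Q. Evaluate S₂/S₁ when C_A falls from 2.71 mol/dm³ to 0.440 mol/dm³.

6.16

S_{P/Q} = (k₁/k₂)·C_A⁻¹, so S₂/S₁ = (C_{A,2}/C_{A,1})⁻¹.
= 2.71/0.440 = 6.16.
Selectivity toward P rises as C_A falls — low-concentration operation is favoured.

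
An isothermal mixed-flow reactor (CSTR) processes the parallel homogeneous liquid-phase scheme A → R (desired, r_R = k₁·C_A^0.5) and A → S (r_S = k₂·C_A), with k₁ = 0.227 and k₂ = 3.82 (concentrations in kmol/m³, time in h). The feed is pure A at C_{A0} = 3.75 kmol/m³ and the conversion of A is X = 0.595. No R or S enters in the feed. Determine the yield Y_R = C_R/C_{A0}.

0.0274

Exit C_A = C_{A0}(1−X) = 3.75×0.405 = 1.519 kmol/m³.
A CSTR operates uniformly at the exit composition, giving r_R = 0.2797 and r_S = 5.802 (each k·C_A^n at C_A = 1.519).
Fraction of consumed A going to R: r_R/(r_R+r_S) = 0.04600.
C_R = 0.04600·C_{A0}·X = 0.04600×3.75×0.595 = 0.103 kmol/m³; Y_R = C_R/C_{A0} = 0.0274.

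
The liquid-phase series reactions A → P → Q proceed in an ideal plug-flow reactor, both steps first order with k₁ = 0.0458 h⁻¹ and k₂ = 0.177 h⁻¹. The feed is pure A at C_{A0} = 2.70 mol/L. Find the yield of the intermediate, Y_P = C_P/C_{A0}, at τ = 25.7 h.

0.104

For first-order series with pure A initially, C_P(τ) = k₁C_{A0}/(k₂−k₁)·(e^(−k₁τ) − e^(−k₂τ)).
e^(−k₁τ) = e^(−0.0458×25.7) = e^(−1.177) = 0.3082; e^(−k₂τ) = e^(−4.549) = 0.01058.
C_P = 0.0458×2.70/(0.177−0.0458) × (0.3082−0.01058) = 0.9425×0.2976 = 0.2805 mol/L.
Y_P = C_P/C_{A0} = 0.2805/2.70 = 0.104.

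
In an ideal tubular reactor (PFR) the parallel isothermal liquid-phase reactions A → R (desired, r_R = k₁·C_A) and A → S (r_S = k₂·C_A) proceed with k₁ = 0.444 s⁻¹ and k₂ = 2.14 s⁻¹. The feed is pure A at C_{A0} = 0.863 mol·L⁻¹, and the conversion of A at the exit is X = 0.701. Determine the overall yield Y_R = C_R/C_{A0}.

0.120

C_A = C_{A0}(1−X) = 0.2580 mol·L⁻¹.
Both paths are first order in A, so the instantaneous fraction to R is constant: dC_R/d(−C_A) = k₁/(k₁+k₂) = 0.1718.
C_R = 0.1718·(C_{A0}−C_A) = 0.1718×0.6050 = 0.104 mol·L⁻¹.
Y_R = C_R/C_{A0} = 0.1039/0.863 = 0.120.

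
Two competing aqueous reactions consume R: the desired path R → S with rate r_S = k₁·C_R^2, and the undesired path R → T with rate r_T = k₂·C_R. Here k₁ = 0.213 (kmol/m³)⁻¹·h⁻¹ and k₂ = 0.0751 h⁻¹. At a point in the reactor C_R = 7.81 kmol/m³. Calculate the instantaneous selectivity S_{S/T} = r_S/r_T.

22.2

S_{S/T} = r_S/r_T = (k₁·C_R^2)/(k₂·C_R) = (k₁/k₂)·C_R.
= (0.213×7.810^2) / (0.0751×7.810) = 12.99/0.5865 = 22.2.
Since the desired path is higher order in R, keeping C_R high (PFR or concentrated feed) favours S.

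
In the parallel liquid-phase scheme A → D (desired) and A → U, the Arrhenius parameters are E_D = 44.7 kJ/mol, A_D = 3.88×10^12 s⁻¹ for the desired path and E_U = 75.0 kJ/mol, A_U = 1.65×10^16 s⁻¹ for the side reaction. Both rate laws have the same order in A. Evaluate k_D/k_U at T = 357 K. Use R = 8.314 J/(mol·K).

6.38

With equal orders, S_{D/U} = k_D/k_U = (A_D/A_U)·exp[(E_U−E_D)/(RT)].
(E_U−E_D)/(RT) = (75.0−44.7)×10³/(8.314×357) = 30300/2968 = 10.21.
k_D/k_U = (3.88×10^12/1.65×10^16)·exp(10.21) = 2.352×10^-4 × 27134 = 6.38.
Since E_D < E_U, lowering the temperature improves selectivity toward D.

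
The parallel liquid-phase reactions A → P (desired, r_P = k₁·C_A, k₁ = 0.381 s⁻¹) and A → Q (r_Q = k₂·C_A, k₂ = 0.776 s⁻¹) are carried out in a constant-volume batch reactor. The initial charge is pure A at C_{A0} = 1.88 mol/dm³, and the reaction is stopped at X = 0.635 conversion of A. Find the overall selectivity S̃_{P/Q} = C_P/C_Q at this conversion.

0.491

C_A = C_{A0}(1−X) = 0.6862 mol/dm³.
Both paths are first order in A, so the instantaneous fraction to P is constant: dC_P/d(−C_A) = k₁/(k₁+k₂) = 0.3293.
C_P = 0.3293·(C_{A0}−C_A) = 0.3293×1.194 = 0.393 mol/dm³.
C_Q = (C_{A0}−C_A)−C_P = 0.8007 mol/dm³; S̃_{P/Q} = 0.3931/0.8007 = 0.491.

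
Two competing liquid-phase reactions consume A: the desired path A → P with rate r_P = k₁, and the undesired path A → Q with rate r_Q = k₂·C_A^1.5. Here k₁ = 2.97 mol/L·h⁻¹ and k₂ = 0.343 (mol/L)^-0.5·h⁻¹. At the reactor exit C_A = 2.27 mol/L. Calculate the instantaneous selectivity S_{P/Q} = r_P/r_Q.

2.53

S_{P/Q} = r_P/r_Q = (k₁)/(k₂·C_A^1.5) = (k₁/k₂)·C_A^-1.5.
= (2.97) / (0.343×2.270^1.5) = 2.970/1.173 = 2.53.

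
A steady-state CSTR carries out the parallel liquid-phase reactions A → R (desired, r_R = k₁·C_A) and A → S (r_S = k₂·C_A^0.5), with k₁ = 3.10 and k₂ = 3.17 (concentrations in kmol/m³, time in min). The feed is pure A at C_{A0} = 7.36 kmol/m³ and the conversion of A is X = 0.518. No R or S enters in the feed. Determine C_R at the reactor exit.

Exit C_A = C_{A0}(1−X) = 7.36×0.482 = 3.548 kmol/m³.
A CSTR operates uniformly at the exit composition, giving r_R = 11.00 and r_S = 5.971 (each k·C_A^n at C_A = 3.548).
Fraction of consumed A going to R: r_R/(r_R+r_S) = 0.6481.
C_R = 0.6481·C_{A0}·X = 0.6481×7.36×0.518 = 2.47 kmol/m³.

2.47 kmol/m³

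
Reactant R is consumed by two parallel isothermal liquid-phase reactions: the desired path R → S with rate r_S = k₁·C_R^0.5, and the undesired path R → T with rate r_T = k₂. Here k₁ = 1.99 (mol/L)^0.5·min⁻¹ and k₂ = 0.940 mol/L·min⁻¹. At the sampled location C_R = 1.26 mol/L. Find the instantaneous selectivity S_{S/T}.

2.38

S_{S/T} = r_S/r_T = (k₁·C_R^0.5)/(k₂) = (k₁/k₂)·C_R^0.5.
= (1.99×1.260^0.5) / (0.940) = 2.234/0.9400 = 2.38.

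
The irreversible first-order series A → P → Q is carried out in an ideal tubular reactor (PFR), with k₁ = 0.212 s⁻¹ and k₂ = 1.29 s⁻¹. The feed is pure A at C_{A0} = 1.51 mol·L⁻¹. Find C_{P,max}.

0.174 mol·L⁻¹

At the optimum, C_{P,max}/C_{A0} = (k₁/k₂)^[k₂/(k₂−k₁)].
= (0.212/1.29)^(1.29/(1.29−0.212)) = (0.1643)^(1.197) = 0.1152.
C_{P,max} = 0.1152×1.51 = 0.174 mol·L⁻¹.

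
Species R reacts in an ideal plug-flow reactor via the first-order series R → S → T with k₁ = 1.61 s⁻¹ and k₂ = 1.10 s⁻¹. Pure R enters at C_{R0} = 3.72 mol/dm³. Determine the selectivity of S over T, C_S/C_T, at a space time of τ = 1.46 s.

For first-order series with pure R initially, C_S(τ) = k₁C_{R0}/(k₂−k₁)·(e^(−k₁τ) − e^(−k₂τ)).
e^(−k₁τ) = e^(−1.61×1.46) = e^(−2.351) = 0.09531; e^(−k₂τ) = e^(−1.606) = 0.2007.
C_S = 1.61×3.72/(1.10−1.61) × (0.09531−0.2007) = (-11.74)×(-0.1054) = 1.237 mol/dm³.
C_R = C_{R0}e^(−k₁τ) = 0.3546 mol/dm³, so C_T = C_{R0}−C_R−C_S = 2.128 mol/dm³; C_S/C_T = 0.582.

0.582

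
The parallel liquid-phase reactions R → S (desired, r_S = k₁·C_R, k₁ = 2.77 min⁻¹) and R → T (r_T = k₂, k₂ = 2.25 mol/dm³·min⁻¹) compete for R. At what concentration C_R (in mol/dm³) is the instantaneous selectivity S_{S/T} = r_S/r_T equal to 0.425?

S_{S/T} = (k₁/k₂)·C_R ⇒ C_R = S·k₂/k₁.
= 0.425×2.25/2.77 = 0.345 mol/dm³.

0.345 mol/dm³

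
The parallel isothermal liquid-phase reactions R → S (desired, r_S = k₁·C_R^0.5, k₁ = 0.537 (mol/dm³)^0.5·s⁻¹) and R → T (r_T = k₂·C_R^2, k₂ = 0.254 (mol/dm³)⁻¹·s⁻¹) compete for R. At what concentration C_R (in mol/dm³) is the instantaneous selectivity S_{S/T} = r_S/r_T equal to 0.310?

S_{S/T} = (k₁/k₂)·C_R^-1.5 ⇒ C_R = (S·k₂/k₁)^(1/(-1.5)).
= (0.310×0.254/0.537)^(-0.6667) = (0.1466)^(-0.6667) = 3.60 mol/dm³.

3.60 mol/dm³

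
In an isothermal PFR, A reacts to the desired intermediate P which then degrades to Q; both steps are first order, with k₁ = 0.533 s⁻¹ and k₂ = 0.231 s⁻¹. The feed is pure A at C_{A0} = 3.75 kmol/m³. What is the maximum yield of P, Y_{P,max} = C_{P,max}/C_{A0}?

At the optimum, C_{P,max}/C_{A0} = (k₁/k₂)^[k₂/(k₂−k₁)].
= (0.533/0.231)^(0.231/(0.231−0.533)) = (2.307)^(-0.7649) = 0.5275.

0.528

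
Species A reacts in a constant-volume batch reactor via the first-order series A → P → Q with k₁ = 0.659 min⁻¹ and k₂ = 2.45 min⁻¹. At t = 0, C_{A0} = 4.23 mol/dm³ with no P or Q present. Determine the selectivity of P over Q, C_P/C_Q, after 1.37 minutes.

0.298

The intermediate concentration in a first-order A→B→C sequence is C_P = k₁C_{A0}(e^(−k₁t) − e^(−k₂t))/(k₂−k₁).
e^(−k₁t) = e^(−0.659×1.37) = e^(−0.9028) = 0.4054; e^(−k₂t) = e^(−3.357) = 0.03486.
C_P = 0.659×4.23/(2.45−0.659) × (0.4054−0.03486) = 1.556×0.3706 = 0.5768 mol/dm³.
C_A = C_{A0}e^(−k₁t) = 1.715 mol/dm³, so C_Q = C_{A0}−C_A−C_P = 1.938 mol/dm³; C_P/C_Q = 0.298.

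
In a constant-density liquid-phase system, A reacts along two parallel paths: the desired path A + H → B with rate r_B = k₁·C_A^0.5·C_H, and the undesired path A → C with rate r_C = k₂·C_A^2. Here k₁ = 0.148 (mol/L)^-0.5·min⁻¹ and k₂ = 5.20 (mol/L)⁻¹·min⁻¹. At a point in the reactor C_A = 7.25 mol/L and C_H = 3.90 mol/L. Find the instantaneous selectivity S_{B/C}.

S_{B/C} = r_B/r_C = (k₁·C_A^0.5·C_H)/(k₂·C_A^2) = (k₁/k₂)·C_A^-1.5·C_H.
= (0.148×7.250^0.5×3.900) / (5.20×7.250^2) = 1.554/273.3 = 0.00569.
The undesired path is higher order in A, so low C_A (CSTR or dilute feed) favours B.

0.00569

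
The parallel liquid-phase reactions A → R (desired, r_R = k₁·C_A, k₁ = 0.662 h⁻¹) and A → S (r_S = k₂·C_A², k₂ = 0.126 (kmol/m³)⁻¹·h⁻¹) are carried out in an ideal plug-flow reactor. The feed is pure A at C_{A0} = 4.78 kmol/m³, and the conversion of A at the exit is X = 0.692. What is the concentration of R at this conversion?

2.10 kmol/m³

C_A = C_{A0}(1−X) = 1.472 kmol/m³.
Along a PFR/batch, dC_R/dC_A = −r_R/(r_R+r_S) = −k₁/(k₁+k₂·C_A).
Integrating from C_{A0} to C_A: C_R = (0.662/0.126)·ln[(0.662+0.126·4.78)/(0.662+0.126·1.47)] = 5.254·ln(1.264/0.8475) = 2.101 kmol/m³.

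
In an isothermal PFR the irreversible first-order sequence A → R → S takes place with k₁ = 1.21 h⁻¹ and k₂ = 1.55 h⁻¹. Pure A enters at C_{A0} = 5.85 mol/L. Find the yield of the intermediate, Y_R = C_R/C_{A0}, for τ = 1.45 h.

Solving the coupled first-order balances gives C_R(τ) = [k₁/(k₂−k₁)]·C_{A0}·(e^(−k₁τ) − e^(−k₂τ)).
e^(−k₁τ) = e^(−1.21×1.45) = e^(−1.754) = 0.1730; e^(−k₂τ) = e^(−2.248) = 0.1057.
C_R = 1.21×5.85/(1.55−1.21) × (0.1730−0.1057) = 20.82×0.06733 = 1.402 mol/L.
Y_R = C_R/C_{A0} = 1.402/5.85 = 0.240.

0.240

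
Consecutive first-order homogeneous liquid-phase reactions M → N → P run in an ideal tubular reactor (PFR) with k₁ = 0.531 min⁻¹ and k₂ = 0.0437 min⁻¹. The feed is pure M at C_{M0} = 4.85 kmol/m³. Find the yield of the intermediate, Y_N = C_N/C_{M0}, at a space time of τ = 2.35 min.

0.670

For first-order series with pure M initially, C_N(τ) = k₁C_{M0}/(k₂−k₁)·(e^(−k₁τ) − e^(−k₂τ)).
e^(−k₁τ) = e^(−0.531×2.35) = e^(−1.248) = 0.2871; e^(−k₂τ) = e^(−0.1027) = 0.9024.
C_N = 0.531×4.85/(0.0437−0.531) × (0.2871−0.9024) = (-5.285)×(-0.6153) = 3.252 kmol/m³.
Y_N = C_N/C_{M0} = 3.252/4.85 = 0.670.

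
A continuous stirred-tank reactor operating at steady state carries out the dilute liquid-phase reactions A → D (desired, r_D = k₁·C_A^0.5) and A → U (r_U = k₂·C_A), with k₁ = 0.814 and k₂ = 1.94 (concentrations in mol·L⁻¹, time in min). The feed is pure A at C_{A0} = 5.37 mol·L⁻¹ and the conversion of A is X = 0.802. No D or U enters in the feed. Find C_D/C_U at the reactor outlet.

Exit C_A = C_{A0}(1−X) = 5.37×0.198 = 1.063 mol·L⁻¹.
Rates in a CSTR are evaluated at the outlet concentration: r_D = 0.814×1.063^0.5 = 0.8394, r_U = 1.94×1.063 = 2.063.
Overall selectivity = C_D/C_U = r_Dτ/(r_Uτ) = r_D/r_U = 0.407.

0.407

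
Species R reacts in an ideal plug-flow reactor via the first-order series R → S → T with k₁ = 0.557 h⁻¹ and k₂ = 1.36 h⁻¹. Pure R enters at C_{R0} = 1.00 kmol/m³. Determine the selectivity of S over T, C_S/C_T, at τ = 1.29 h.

0.741

For first-order series with pure R initially, C_S(τ) = k₁C_{R0}/(k₂−k₁)·(e^(−k₁τ) − e^(−k₂τ)).
e^(−k₁τ) = e^(−0.557×1.29) = e^(−0.7185) = 0.4875; e^(−k₂τ) = e^(−1.754) = 0.1730.
C_S = 0.557×1.00/(1.36−0.557) × (0.4875−0.1730) = 0.6936×0.3145 = 0.2181 kmol/m³.
C_R = C_{R0}e^(−k₁τ) = 0.4875 kmol/m³, so C_T = C_{R0}−C_R−C_S = 0.2944 kmol/m³; C_S/C_T = 0.741.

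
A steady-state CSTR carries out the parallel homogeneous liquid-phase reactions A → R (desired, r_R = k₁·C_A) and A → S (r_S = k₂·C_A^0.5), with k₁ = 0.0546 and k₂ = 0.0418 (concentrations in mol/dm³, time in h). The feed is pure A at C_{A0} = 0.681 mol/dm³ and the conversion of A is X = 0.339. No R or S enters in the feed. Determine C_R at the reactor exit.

Exit C_A = C_{A0}(1−X) = 0.681×0.661 = 0.4501 mol/dm³.
In a CSTR the entire volume is at exit conditions, so r_R = 0.0546×0.4501 = 0.02458 and r_S = 0.0418×0.4501^0.5 = 0.02804.
Fraction of consumed A going to R: r_R/(r_R+r_S) = 0.4671.
C_R = 0.4671·C_{A0}·X = 0.4671×0.681×0.339 = 0.108 mol/dm³.

0.108 mol/dm³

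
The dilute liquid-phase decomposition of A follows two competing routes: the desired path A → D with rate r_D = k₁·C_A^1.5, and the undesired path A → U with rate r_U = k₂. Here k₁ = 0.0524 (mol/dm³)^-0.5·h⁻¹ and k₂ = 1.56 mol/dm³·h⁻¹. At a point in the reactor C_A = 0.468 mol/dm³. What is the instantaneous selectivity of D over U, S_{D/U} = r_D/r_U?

S_{D/U} = r_D/r_U = (k₁·C_A^1.5)/(k₂) = (k₁/k₂)·C_A^1.5.
= (0.0524×0.4680^1.5) / (1.56) = 0.01678/1.560 = 0.0108.
Since the desired path is higher order in A, keeping C_A high (PFR or concentrated feed) favours D.

0.0108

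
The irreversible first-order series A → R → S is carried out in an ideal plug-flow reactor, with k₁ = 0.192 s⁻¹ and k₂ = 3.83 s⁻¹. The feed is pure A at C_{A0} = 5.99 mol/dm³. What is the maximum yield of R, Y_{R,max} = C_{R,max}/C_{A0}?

For a first-order series the maximum intermediate yield is C_{R,max}/C_{A0} = (k₁/k₂)^[k₂/(k₂−k₁)].
= (0.192/3.83)^(3.83/(3.83−0.192)) = (0.05013)^(1.053) = 0.04281.

0.0428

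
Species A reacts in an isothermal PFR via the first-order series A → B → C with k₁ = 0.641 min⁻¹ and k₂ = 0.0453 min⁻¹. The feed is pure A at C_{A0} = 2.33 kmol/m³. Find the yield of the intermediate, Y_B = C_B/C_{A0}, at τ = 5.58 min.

0.806

The intermediate concentration in a first-order A→B→C sequence is C_B = k₁C_{A0}(e^(−k₁τ) − e^(−k₂τ))/(k₂−k₁).
e^(−k₁τ) = e^(−0.641×5.58) = e^(−3.577) = 0.02797; e^(−k₂τ) = e^(−0.2528) = 0.7766.
C_B = 0.641×2.33/(0.0453−0.641) × (0.02797−0.7766) = (-2.507)×(-0.7487) = 1.877 kmol/m³.
Y_B = C_B/C_{A0} = 1.877/2.33 = 0.806.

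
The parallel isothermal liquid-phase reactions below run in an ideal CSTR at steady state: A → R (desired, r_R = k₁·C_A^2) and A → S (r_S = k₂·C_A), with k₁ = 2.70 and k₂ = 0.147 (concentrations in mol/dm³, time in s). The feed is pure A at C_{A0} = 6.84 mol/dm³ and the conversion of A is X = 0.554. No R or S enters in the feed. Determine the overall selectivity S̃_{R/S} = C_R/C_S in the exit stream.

56.0

Exit C_A = C_{A0}(1−X) = 6.84×0.446 = 3.051 mol/dm³.
In a CSTR the entire volume is at exit conditions, so r_R = 2.70×3.051^2 = 25.13 and r_S = 0.147×3.051 = 0.4484.
Overall selectivity = C_R/C_S = r_Rτ/(r_Sτ) = r_R/r_S = 56.0.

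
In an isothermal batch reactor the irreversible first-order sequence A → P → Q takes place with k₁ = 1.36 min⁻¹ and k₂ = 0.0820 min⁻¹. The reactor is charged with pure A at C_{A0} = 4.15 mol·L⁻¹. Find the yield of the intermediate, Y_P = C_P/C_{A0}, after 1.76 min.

Solving the coupled first-order balances gives C_P(t) = [k₁/(k₂−k₁)]·C_{A0}·(e^(−k₁t) − e^(−k₂t)).
e^(−k₁t) = e^(−1.36×1.76) = e^(−2.394) = 0.09130; e^(−k₂t) = e^(−0.1443) = 0.8656.
C_P = 1.36×4.15/(0.0820−1.36) × (0.09130−0.8656) = (-4.416)×(-0.7743) = 3.420 mol·L⁻¹.
Y_P = C_P/C_{A0} = 3.420/4.15 = 0.824.

0.824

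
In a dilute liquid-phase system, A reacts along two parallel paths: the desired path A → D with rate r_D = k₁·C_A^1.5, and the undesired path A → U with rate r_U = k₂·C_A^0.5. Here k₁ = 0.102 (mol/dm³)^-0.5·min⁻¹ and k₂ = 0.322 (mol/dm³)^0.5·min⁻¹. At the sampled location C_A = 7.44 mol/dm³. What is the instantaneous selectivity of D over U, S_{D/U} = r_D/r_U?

2.36

S_{D/U} = r_D/r_U = (k₁·C_A^1.5)/(k₂·C_A^0.5) = (k₁/k₂)·C_A.
= (0.102×7.440^1.5) / (0.322×7.440^0.5) = 2.070/0.8783 = 2.36.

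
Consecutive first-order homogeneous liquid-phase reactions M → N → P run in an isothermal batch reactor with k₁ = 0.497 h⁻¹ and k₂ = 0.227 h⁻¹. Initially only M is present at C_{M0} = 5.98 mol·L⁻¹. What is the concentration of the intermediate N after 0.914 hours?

Solving the coupled first-order balances gives C_N(t) = [k₁/(k₂−k₁)]·C_{M0}·(e^(−k₁t) − e^(−k₂t)).
e^(−k₁t) = e^(−0.497×0.914) = e^(−0.4543) = 0.6349; e^(−k₂t) = e^(−0.2075) = 0.8126.
C_N = 0.497×5.98/(0.227−0.497) × (0.6349−0.8126) = (-11.01)×(-0.1777) = 1.956 mol·L⁻¹.

1.96 mol·L⁻¹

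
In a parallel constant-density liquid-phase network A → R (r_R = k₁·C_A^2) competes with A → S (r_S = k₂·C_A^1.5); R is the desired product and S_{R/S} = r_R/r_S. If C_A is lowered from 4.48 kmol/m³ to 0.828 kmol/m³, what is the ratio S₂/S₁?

0.430

S_{R/S} = (k₁/k₂)·C_A^0.5, so S₂/S₁ = (C_{A,2}/C_{A,1})^0.5.
= (0.828/4.48)^0.5 = (0.1848)^0.5 = 0.430.
Selectivity toward R falls as C_A falls — high-concentration operation is favoured.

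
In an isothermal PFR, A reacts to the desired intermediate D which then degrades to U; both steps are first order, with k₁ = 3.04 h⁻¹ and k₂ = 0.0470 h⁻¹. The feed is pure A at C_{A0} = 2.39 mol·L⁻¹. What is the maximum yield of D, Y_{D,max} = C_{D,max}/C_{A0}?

At the optimum, C_{D,max}/C_{A0} = (k₁/k₂)^[k₂/(k₂−k₁)].
= (3.04/0.0470)^(0.0470/(0.0470−3.04)) = (64.68)^(-0.01570) = 0.9366.

0.937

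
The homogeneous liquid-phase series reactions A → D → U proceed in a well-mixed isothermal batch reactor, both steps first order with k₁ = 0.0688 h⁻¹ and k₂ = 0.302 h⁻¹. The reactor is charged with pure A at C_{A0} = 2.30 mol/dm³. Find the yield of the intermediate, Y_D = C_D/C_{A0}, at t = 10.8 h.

Solving the coupled first-order balances gives C_D(t) = [k₁/(k₂−k₁)]·C_{A0}·(e^(−k₁t) − e^(−k₂t)).
e^(−k₁t) = e^(−0.0688×10.8) = e^(−0.7430) = 0.4757; e^(−k₂t) = e^(−3.262) = 0.03833.
C_D = 0.0688×2.30/(0.302−0.0688) × (0.4757−0.03833) = 0.6786×0.4373 = 0.2968 mol/dm³.
Y_D = C_D/C_{A0} = 0.2968/2.30 = 0.129.

0.129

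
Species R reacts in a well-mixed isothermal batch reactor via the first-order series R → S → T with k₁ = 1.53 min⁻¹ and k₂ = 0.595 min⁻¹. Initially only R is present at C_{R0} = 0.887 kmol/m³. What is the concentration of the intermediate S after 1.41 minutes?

The intermediate concentration in a first-order A→B→C sequence is C_S = k₁C_{R0}(e^(−k₁t) − e^(−k₂t))/(k₂−k₁).
e^(−k₁t) = e^(−1.53×1.41) = e^(−2.157) = 0.1156; e^(−k₂t) = e^(−0.8389) = 0.4322.
C_S = 1.53×0.887/(0.595−1.53) × (0.1156−0.4322) = (-1.451)×(-0.3165) = 0.4594 kmol/m³.

0.459 kmol/m³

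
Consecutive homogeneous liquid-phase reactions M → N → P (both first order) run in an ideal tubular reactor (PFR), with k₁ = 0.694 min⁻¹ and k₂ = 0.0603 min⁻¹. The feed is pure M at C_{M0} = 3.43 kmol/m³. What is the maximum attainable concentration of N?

2.72 kmol/m³

Evaluating C_N at τ_opt = ln(k₂/k₁)/(k₂−k₁) gives C_{N,max}/C_{M0} = (k₁/k₂)^[k₂/(k₂−k₁)].
= (0.694/0.0603)^(0.0603/(0.0603−0.694)) = (11.51)^(-0.09516) = 0.7926.
C_{N,max} = 0.7926×3.43 = 2.72 kmol/m³.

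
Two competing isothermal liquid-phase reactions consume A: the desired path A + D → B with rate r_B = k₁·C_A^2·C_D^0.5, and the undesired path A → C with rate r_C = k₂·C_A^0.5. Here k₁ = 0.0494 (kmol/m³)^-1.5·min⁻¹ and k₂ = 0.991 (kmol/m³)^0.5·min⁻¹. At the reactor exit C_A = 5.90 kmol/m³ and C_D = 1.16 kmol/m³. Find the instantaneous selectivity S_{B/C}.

S_{B/C} = r_B/r_C = (k₁·C_A^2·C_D^0.5)/(k₂·C_A^0.5) = (k₁/k₂)·C_A^1.5·C_D^0.5.
= (0.0494×5.900^2×1.160^0.5) / (0.991×5.900^0.5) = 1.852/2.407 = 0.769.
Since the desired path is higher order in A, keeping C_A high (PFR or concentrated feed) favours B.

0.769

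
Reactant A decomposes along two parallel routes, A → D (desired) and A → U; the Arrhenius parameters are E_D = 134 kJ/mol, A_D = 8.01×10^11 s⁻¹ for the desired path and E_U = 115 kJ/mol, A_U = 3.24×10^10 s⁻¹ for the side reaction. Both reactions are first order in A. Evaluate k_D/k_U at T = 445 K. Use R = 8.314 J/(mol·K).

Since both paths have the same order in A, the concentration cancels and S_{D/U} = k_D/k_U = (A_D/A_U)·exp[(E_U−E_D)/(RT)].
(E_U−E_D)/(RT) = (115−134)×10³/(8.314×445) = -19000/3700 = -5.136.
k_D/k_U = (8.01×10^11/3.24×10^10)·exp(-5.136) = 24.72 × 0.005884 = 0.145.
Since E_D > E_U, raising the temperature improves selectivity toward D.

0.145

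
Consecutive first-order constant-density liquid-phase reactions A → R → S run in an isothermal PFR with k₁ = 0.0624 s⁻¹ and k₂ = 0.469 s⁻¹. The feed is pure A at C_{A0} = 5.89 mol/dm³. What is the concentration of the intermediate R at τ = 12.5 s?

0.412 mol/dm³

Solving the coupled first-order balances gives C_R(τ) = [k₁/(k₂−k₁)]·C_{A0}·(e^(−k₁τ) − e^(−k₂τ)).
e^(−k₁τ) = e^(−0.0624×12.5) = e^(−0.7800) = 0.4584; e^(−k₂τ) = e^(−5.862) = 0.002844.
C_R = 0.0624×5.89/(0.469−0.0624) × (0.4584−0.002844) = 0.9039×0.4556 = 0.4118 mol/dm³.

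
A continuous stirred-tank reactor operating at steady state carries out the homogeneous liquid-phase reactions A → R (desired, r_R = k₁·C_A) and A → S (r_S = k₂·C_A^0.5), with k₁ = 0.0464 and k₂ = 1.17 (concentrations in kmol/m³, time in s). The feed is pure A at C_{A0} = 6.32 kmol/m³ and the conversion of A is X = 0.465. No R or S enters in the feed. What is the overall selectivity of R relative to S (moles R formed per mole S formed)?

0.0729

Exit C_A = C_{A0}(1−X) = 6.32×0.535 = 3.381 kmol/m³.
A CSTR operates uniformly at the exit composition, giving r_R = 0.1569 and r_S = 2.151 (each k·C_A^n at C_A = 3.381).
Overall selectivity = C_R/C_S = r_Rτ/(r_Sτ) = r_R/r_S = 0.0729.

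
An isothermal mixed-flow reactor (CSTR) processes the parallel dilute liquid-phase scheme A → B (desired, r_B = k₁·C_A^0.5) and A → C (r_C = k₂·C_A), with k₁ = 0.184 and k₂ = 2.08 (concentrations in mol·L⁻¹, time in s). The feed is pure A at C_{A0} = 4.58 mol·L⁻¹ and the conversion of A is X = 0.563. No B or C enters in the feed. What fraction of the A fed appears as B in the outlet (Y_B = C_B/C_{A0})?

Exit C_A = C_{A0}(1−X) = 4.58×0.437 = 2.001 mol·L⁻¹.
A CSTR operates uniformly at the exit composition, giving r_B = 0.2603 and r_C = 4.163 (each k·C_A^n at C_A = 2.001).
Fraction of consumed A going to B: r_B/(r_B+r_C) = 0.05885.
C_B = 0.05885·C_{A0}·X = 0.05885×4.58×0.563 = 0.152 mol·L⁻¹; Y_B = C_B/C_{A0} = 0.0331.

0.0331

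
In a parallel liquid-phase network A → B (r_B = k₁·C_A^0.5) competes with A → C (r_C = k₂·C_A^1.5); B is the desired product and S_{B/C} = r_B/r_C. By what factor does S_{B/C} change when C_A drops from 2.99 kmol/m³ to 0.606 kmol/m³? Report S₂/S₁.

S_{B/C} = (k₁/k₂)·C_A⁻¹, so S₂/S₁ = (C_{A,2}/C_{A,1})⁻¹.
= 2.99/0.606 = 4.93.

4.93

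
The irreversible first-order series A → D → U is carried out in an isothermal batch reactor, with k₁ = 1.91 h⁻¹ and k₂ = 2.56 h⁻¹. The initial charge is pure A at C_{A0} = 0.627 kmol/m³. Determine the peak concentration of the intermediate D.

For a first-order series the maximum intermediate yield is C_{D,max}/C_{A0} = (k₁/k₂)^[k₂/(k₂−k₁)].
= (1.91/2.56)^(2.56/(2.56−1.91)) = (0.7461)^(3.938) = 0.3155.
C_{D,max} = 0.3155×0.627 = 0.198 kmol/m³.

0.198 kmol/m³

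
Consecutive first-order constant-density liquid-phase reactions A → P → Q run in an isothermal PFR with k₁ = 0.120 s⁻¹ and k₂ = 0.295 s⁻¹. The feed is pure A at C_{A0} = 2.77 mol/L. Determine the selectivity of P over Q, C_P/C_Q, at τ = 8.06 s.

0.466

For first-order series with pure A initially, C_P(τ) = k₁C_{A0}/(k₂−k₁)·(e^(−k₁τ) − e^(−k₂τ)).
e^(−k₁τ) = e^(−0.120×8.06) = e^(−0.9672) = 0.3801; e^(−k₂τ) = e^(−2.378) = 0.09276.
C_P = 0.120×2.77/(0.295−0.120) × (0.3801−0.09276) = 1.899×0.2874 = 0.5459 mol/L.
C_A = C_{A0}e^(−k₁τ) = 1.053 mol/L, so C_Q = C_{A0}−C_A−C_P = 1.171 mol/L; C_P/C_Q = 0.466.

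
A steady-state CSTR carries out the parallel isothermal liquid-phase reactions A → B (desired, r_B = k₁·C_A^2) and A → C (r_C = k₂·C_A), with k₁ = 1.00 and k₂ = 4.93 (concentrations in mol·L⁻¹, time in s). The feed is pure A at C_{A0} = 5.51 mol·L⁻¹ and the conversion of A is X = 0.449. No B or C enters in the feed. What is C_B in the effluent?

0.943 mol·L⁻¹

Exit C_A = C_{A0}(1−X) = 5.51×0.551 = 3.036 mol·L⁻¹.
In a CSTR the entire volume is at exit conditions, so r_B = 1.00×3.036^2 = 9.217 and r_C = 4.93×3.036 = 14.97.
Fraction of consumed A going to B: r_B/(r_B+r_C) = 0.3811.
C_B = 0.3811·C_{A0}·X = 0.3811×5.51×0.449 = 0.943 mol·L⁻¹.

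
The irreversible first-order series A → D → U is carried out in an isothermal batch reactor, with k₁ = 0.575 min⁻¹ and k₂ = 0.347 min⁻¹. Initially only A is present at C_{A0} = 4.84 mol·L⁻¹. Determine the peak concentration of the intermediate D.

2.24 mol·L⁻¹

For a first-order series the maximum intermediate yield is C_{D,max}/C_{A0} = (k₁/k₂)^[k₂/(k₂−k₁)].
= (0.575/0.347)^(0.347/(0.347−0.575)) = (1.657)^(-1.522) = 0.4636.
C_{D,max} = 0.4636×4.84 = 2.24 mol·L⁻¹.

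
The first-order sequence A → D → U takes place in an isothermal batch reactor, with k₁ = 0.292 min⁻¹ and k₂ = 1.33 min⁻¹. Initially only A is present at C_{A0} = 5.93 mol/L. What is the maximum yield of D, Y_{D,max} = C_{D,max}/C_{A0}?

At the optimum, C_{D,max}/C_{A0} = (k₁/k₂)^[k₂/(k₂−k₁)].
= (0.292/1.33)^(1.33/(1.33−0.292)) = (0.2195)^(1.281) = 0.1433.

0.143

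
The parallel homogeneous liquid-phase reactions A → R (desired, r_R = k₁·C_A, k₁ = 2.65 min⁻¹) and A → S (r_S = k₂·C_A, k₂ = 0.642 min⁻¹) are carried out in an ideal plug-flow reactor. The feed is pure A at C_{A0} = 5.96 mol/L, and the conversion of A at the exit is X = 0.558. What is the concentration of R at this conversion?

2.68 mol/L

C_A = C_{A0}(1−X) = 2.634 mol/L.
Both paths are first order in A, so the instantaneous fraction to R is constant: dC_R/d(−C_A) = k₁/(k₁+k₂) = 0.8050.
C_R = 0.8050·(C_{A0}−C_A) = 0.8050×3.326 = 2.68 mol/L.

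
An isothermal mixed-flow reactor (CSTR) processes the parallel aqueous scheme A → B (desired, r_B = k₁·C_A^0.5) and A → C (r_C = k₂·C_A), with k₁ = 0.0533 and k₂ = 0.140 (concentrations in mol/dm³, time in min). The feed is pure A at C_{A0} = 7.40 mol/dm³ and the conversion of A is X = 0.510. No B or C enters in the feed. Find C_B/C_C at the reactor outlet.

Exit C_A = C_{A0}(1−X) = 7.40×0.490 = 3.626 mol/dm³.
A CSTR operates uniformly at the exit composition, giving r_B = 0.1015 and r_C = 0.5076 (each k·C_A^n at C_A = 3.626).
Overall selectivity = C_B/C_C = r_Bτ/(r_Cτ) = r_B/r_C = 0.200.

0.200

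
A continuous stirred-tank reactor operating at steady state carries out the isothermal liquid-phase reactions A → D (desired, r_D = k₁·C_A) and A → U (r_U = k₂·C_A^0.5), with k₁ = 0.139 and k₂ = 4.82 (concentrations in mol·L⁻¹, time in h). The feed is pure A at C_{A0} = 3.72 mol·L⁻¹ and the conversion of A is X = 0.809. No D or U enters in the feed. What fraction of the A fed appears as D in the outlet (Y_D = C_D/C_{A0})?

Exit C_A = C_{A0}(1−X) = 3.72×0.191 = 0.7105 mol·L⁻¹.
Rates in a CSTR are evaluated at the outlet concentration: r_D = 0.139×0.7105 = 0.09876, r_U = 4.82×0.7105^0.5 = 4.063.
Fraction of consumed A going to D: r_D/(r_D+r_U) = 0.02373.
C_D = 0.02373·C_{A0}·X = 0.02373×3.72×0.809 = 0.0714 mol·L⁻¹; Y_D = C_D/C_{A0} = 0.0192.

0.0192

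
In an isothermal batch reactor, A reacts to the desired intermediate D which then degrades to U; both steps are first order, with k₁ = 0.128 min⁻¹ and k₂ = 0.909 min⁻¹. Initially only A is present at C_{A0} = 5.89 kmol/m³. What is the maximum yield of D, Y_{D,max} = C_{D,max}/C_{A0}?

For a first-order series the maximum intermediate yield is C_{D,max}/C_{A0} = (k₁/k₂)^[k₂/(k₂−k₁)].
= (0.128/0.909)^(0.909/(0.909−0.128)) = (0.1408)^(1.164) = 0.1021.

0.102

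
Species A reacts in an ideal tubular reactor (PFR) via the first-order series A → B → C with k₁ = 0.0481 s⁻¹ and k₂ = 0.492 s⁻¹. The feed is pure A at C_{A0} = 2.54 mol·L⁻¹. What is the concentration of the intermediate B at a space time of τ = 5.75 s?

0.192 mol·L⁻¹

The intermediate concentration in a first-order A→B→C sequence is C_B = k₁C_{A0}(e^(−k₁τ) − e^(−k₂τ))/(k₂−k₁).
e^(−k₁τ) = e^(−0.0481×5.75) = e^(−0.2766) = 0.7584; e^(−k₂τ) = e^(−2.829) = 0.05907.
C_B = 0.0481×2.54/(0.492−0.0481) × (0.7584−0.05907) = 0.2752×0.6993 = 0.1925 mol·L⁻¹.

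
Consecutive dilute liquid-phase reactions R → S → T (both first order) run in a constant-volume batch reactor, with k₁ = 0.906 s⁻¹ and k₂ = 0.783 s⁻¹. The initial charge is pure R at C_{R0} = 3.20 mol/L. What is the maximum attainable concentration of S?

Evaluating C_S at t_opt = ln(k₂/k₁)/(k₂−k₁) gives C_{S,max}/C_{R0} = (k₁/k₂)^[k₂/(k₂−k₁)].
= (0.906/0.783)^(0.783/(0.783−0.906)) = (1.157)^(-6.366) = 0.3950.
C_{S,max} = 0.3950×3.20 = 1.26 mol/L.

1.26 mol/L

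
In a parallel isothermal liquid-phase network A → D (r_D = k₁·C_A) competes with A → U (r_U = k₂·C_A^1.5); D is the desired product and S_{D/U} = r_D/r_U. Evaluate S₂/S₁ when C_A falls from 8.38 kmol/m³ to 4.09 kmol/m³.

1.43

S_{D/U} = (k₁/k₂)·C_A^-0.5, so S₂/S₁ = (C_{A,2}/C_{A,1})^-0.5.
= (4.09/8.38)^(-0.5) = (0.4881)^(-0.5) = 1.43.
Selectivity toward D rises as C_A falls — low-concentration operation is favoured.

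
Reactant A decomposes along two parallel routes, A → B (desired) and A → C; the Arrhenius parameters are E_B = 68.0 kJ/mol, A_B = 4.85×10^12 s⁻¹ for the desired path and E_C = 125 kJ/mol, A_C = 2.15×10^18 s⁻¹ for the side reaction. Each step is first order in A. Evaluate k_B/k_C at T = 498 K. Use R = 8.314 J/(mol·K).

2.15

k_B/k_C = (A_B/A_C)·exp[−(E_B−E_C)/(RT)] = (A_B/A_C)·exp[(E_C−E_B)/(RT)].
(E_C−E_B)/(RT) = (125−68.0)×10³/(8.314×498) = 57000/4140 = 13.77.
k_B/k_C = (4.85×10^12/2.15×10^18)·exp(13.77) = 2.256×10^-6 × 9.525×10^5 = 2.15.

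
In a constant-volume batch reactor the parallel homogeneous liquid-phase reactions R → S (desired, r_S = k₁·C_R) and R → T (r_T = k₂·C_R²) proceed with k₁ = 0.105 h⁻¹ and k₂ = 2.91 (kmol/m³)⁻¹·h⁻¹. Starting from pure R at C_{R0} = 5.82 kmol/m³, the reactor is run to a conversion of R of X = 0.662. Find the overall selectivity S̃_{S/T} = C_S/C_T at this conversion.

0.0101

C_R = C_{R0}(1−X) = 1.967 kmol/m³.
Along a PFR/batch, dC_S/dC_R = −r_S/(r_S+r_T) = −k₁/(k₁+k₂·C_R).
Integrating from C_{R0} to C_R: C_S = (0.105/2.91)·ln[(0.105+2.91·5.82)/(0.105+2.91·1.97)] = 0.03608·ln(17.04/5.829) = 0.03871 kmol/m³.
C_T = (C_{R0}−C_R)−C_S = 3.814 kmol/m³; S̃_{S/T} = 0.03871/3.814 = 0.0101.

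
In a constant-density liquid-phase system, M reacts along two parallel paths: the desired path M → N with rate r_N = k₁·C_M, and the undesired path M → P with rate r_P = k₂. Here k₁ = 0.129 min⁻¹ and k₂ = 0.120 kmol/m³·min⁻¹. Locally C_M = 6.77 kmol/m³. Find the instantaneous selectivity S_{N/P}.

S_{N/P} = r_N/r_P = (k₁·C_M)/(k₂) = (k₁/k₂)·C_M.
= (0.129×6.770) / (0.120) = 0.8733/0.1200 = 7.28.
Since the desired path is higher order in M, keeping C_M high (PFR or concentrated feed) favours N.

7.28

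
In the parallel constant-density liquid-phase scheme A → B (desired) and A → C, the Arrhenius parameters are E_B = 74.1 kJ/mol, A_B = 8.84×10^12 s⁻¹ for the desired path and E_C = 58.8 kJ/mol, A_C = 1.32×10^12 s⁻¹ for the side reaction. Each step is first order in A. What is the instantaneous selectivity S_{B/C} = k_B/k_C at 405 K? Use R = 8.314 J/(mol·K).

0.0712

Since both paths have the same order in A, the concentration cancels and S_{B/C} = k_B/k_C = (A_B/A_C)·exp[(E_C−E_B)/(RT)].
(E_C−E_B)/(RT) = (58.8−74.1)×10³/(8.314×405) = -15300/3367 = -4.544.
k_B/k_C = (8.84×10^12/1.32×10^12)·exp(-4.544) = 6.697 × 0.01063 = 0.0712.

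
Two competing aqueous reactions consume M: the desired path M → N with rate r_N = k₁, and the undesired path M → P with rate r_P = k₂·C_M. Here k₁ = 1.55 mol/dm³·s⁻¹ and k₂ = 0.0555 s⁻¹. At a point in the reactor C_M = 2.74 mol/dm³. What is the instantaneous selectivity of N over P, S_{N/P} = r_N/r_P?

S_{N/P} = r_N/r_P = (k₁)/(k₂·C_M) = (k₁/k₂)·C_M⁻¹.
= (1.55) / (0.0555×2.740) = 1.550/0.1521 = 10.2.
The undesired path is higher order in M, so low C_M (CSTR or dilute feed) favours N.

10.2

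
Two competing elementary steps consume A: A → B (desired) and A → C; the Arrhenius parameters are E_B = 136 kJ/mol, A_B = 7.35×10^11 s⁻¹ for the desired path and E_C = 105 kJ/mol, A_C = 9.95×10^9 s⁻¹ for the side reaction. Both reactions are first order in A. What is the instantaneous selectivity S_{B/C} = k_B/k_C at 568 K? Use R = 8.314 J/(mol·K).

Since both paths have the same order in A, the concentration cancels and S_{B/C} = k_B/k_C = (A_B/A_C)·exp[(E_C−E_B)/(RT)].
(E_C−E_B)/(RT) = (105−136)×10³/(8.314×568) = -31000/4722 = -6.565.
k_B/k_C = (7.35×10^11/9.95×10^9)·exp(-6.565) = 73.87 × 0.001409 = 0.104.
Since E_B > E_C, raising the temperature improves selectivity toward B.

0.104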